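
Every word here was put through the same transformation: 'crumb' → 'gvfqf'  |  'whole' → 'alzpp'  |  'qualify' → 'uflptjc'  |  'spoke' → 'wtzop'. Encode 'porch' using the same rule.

The shift depends on letter class: consonant c→g is +4, but vowel u→f is +11. The rule splits by letter class: vowels +11, consonants +4.
On porch: p(cons)+4=t, o(vowel)+11=z, r(cons)+4=v, c(cons)+4=g, h(cons)+4=l.

tzvgl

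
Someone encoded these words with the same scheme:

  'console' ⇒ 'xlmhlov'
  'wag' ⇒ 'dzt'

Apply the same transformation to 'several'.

hvevizo

Each pair mirrors across the alphabet (c↔x, o↔l, n↔m): positions sum to 25. This is the alphabet-reversal cipher (Atbash): a becomes z, b becomes y, etc.
On several: s↔h, e↔v, v↔e, e↔v, r↔i, a↔z, l↔o.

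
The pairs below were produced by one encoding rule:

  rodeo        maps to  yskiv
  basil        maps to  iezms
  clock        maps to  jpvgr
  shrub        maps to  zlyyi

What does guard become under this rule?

nyhvk

Shifts by position in rodeo: pos 0: r→y (+7), pos 1: o→s (+4), pos 2: d→k (+7), pos 3: e→i (+4) — repeating every 2. It's a Vigenère-style cipher with numeric key [7,4]: position i shifts by key[i mod 2].
On guard: g+7=n, u+4=y, a+7=h, r+4=v, d+7=k.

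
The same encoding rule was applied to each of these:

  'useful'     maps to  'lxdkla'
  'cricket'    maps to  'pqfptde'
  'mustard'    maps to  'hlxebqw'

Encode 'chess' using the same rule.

pydxx

u(20)→l(11) and s(18)→x(23) fit y≡7x+1 (mod 26); the inverse of 7 mod 26 is 15. Treating letters as 0–25, the rule is x ↦ 7x + 1 (mod 26).
On chess: c(2)→7·2+1≡15=p; h(7)→7·7+1≡24=y; e(4)→7·4+1≡3=d; s(18)→7·18+1≡23=x; s(18)→7·18+1≡23=x (all mod 26).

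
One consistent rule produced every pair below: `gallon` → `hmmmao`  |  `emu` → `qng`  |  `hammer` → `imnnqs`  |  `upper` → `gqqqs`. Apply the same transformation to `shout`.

tiagu

The shift depends on letter class: consonant g→h is +1, but vowel a→m is +12. The rule splits by letter class: vowels +12, consonants +1.
For shout: s(cons)+1=t, h(cons)+1=i, o(vowel)+12=a, u(vowel)+12=g, t(cons)+1=u.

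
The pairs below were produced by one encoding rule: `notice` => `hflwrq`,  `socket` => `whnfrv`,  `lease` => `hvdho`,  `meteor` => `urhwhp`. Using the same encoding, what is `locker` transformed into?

uhnfro

The output letters match the input read backwards, each shifted +3: notice reversed is eciton. Read the word backwards and shift each letter +3.
Applying it to locker: reverse → rekcol; then shift: r+3=u, e+3=h, k+3=n, c+3=f, o+3=r, l+3=o.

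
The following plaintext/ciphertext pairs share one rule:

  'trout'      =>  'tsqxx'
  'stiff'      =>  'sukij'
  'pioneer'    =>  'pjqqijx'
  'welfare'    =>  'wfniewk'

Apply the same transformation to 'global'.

Letter i (0-indexed) is shifted by i+0, so successive shifts are 0, 1, 2, ….
Applying it to global: g+0=g, l+1=m, o+2=q, b+3=e, a+4=e, l+5=q.

gmqeeq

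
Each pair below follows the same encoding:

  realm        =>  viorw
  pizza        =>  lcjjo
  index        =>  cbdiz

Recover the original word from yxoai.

r(17)→v(21) and e(4)→i(8) fit y≡5x+14 (mod 26); the inverse of 5 mod 26 is 21. Each letter's alphabet position (a=0..z=25) is mapped through 5·x+14 mod 26 — an affine cipher.
Undoing it on yxoai: y(24)→21·(24−14)≡2=c; x(23)→21·(23−14)≡7=h; o(14)→21·(14−14)≡0=a; a(0)→21·(0−14)≡18=s; i(8)→21·(8−14)≡4=e (all mod 26).

chase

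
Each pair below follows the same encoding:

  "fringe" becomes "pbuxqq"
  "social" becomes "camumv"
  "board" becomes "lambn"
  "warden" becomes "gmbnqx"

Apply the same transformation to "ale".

mvq

Two shifts are in play — +12 for a/e/i/o/u, +10 for every other letter.
For ale: a(vowel)+12=m, l(cons)+10=v, e(vowel)+12=q.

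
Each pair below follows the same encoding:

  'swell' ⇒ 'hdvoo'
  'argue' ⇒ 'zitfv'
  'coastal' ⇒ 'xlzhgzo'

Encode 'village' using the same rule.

erooztv

Each pair mirrors across the alphabet (s↔h, w↔d, e↔v): positions sum to 25. Letters are reflected about the middle of the alphabet (position → 25−position): Atbash.
For village: v↔e, i↔r, l↔o, l↔o, a↔z, g↔t, e↔v.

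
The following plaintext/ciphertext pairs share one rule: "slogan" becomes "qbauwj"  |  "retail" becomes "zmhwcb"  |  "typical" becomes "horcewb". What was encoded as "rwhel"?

s(18)→q(16) and l(11)→b(1) fit y≡17x+22 (mod 26); the inverse of 17 mod 26 is 23. Treating letters as 0–25, the rule is x ↦ 17x + 22 (mod 26).
Undoing it on rwhel: r(17)→23·(17−22)≡15=p; w(22)→23·(22−22)≡0=a; h(7)→23·(7−22)≡19=t; e(4)→23·(4−22)≡2=c; l(11)→23·(11−22)≡7=h (all mod 26).

patch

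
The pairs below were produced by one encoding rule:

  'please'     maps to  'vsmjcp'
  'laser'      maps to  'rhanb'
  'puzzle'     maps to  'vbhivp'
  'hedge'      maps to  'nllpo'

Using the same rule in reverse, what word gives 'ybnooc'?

suffer

Letter i (0-indexed) is shifted by i+6, so successive shifts are 6, 7, 8, ….
Reversing it on ybnooc: y−6=s, b−7=u, n−8=f, o−9=f, o−10=e, c−11=r.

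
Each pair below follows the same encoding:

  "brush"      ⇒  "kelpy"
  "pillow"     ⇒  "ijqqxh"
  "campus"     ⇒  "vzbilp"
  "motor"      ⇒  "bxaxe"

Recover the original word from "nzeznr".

Each letter's alphabet position (a=0..z=25) is mapped through 11·x+25 mod 26 — an affine cipher.
Reversing it on nzeznr: n(13)→19·(13−25)≡6=g; z(25)→19·(25−25)≡0=a; e(4)→19·(4−25)≡17=r; z(25)→19·(25−25)≡0=a; n(13)→19·(13−25)≡6=g; r(17)→19·(17−25)≡4=e (all mod 26).

garage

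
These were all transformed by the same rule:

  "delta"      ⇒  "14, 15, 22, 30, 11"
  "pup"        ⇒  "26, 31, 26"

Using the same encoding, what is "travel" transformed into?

30, 28, 11, 32, 15, 22

d is letter #4 and maps to 14: an offset of 10. The number is (letter's place in the alphabet, a=1) + 10.
On travel: t=20→30, r=18→28, a=1→11, v=22→32, e=5→15, l=12→22.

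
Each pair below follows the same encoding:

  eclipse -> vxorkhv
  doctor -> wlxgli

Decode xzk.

Each pair mirrors across the alphabet (e↔v, c↔x, l↔o): positions sum to 25. Each letter is replaced by its mirror in the alphabet: a↔z, b↔y, c↔x, and so on (the Atbash cipher).
Undoing it on xzk: x↔c, z↔a, k↔p.

cap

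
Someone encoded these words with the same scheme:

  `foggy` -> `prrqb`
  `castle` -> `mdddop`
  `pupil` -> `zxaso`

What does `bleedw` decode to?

ritual

Shifts by position in foggy: pos 0: f→p (+10), pos 1: o→r (+3), pos 2: g→r (+11), pos 3: g→q (+10), pos 4: y→b (+3) — repeating every 3. The shifts repeat in a cycle of length 3: positions 0,1,… shift by +10, +3, +11, then the pattern repeats.
Undoing it on bleedw: b−10=r, l−3=i, e−11=t, e−10=u, d−3=a, w−11=l.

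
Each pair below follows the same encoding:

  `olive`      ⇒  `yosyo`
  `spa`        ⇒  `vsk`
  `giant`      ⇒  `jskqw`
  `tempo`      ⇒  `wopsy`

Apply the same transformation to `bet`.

eow

The shift depends on letter class: consonant l→o is +3, but vowel o→y is +10. The rule splits by letter class: vowels +10, consonants +3.
On bet: b(cons)+3=e, e(vowel)+10=o, t(cons)+3=w.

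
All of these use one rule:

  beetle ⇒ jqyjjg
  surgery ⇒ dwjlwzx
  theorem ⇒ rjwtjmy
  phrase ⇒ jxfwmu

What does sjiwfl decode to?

garden

Read the word backwards and shift each letter +5.
Reversing it on sjiwfl: shift back: s−5=n, j−5=e, i−5=d, w−5=r, f−5=a, l−5=g → nedrag; then reverse → garden.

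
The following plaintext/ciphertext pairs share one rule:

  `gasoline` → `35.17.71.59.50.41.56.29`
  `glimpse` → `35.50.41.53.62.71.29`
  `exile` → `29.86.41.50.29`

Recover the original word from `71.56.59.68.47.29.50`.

snorkel

g(#7)→35 and a(#1)→17: differences scale by 3, so n = 3·pos + 14. The formula is n = 3×(alphabet index, a=1) + 14.
Decoding 71.56.59.68.47.29.50: 71→(71−14)÷3=19=s, 56→(56−14)÷3=14=n, 59→(59−14)÷3=15=o, 68→(68−14)÷3=18=r, 47→(47−14)÷3=11=k, 29→(29−14)÷3=5=e, 50→(50−14)÷3=12=l.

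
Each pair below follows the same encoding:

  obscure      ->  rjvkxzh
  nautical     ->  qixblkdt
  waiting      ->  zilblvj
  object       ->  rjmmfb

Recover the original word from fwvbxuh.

Shifts by position in obscure: pos 0: o→r (+3), pos 1: b→j (+8), pos 2: s→v (+3), pos 3: c→k (+8) — repeating every 2. It's a Vigenère-style cipher with numeric key [3,8]: position i shifts by key[i mod 2].
Undoing it on fwvbxuh: f−3=c, w−8=o, v−3=s, b−8=t, x−3=u, u−8=m, h−3=e.

costume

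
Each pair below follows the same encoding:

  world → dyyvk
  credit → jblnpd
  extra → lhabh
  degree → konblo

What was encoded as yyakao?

rotate

A repeating key of period 2 is used — shifts +7, +10 over and over.
Undoing it on yyakao: y−7=r, y−10=o, a−7=t, k−10=a, a−7=t, o−10=e.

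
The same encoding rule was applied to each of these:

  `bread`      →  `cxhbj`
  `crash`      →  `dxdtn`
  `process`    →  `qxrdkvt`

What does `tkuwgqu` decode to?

servant

Shifts by position in bread: pos 0: b→c (+1), pos 1: r→x (+6), pos 2: e→h (+3), pos 3: a→b (+1), pos 4: d→j (+6) — repeating every 3. The shifts repeat in a cycle of length 3: positions 0,1,… shift by +1, +6, +3, then the pattern repeats.
Undoing it on tkuwgqu: t−1=s, k−6=e, u−3=r, w−1=v, g−6=a, q−3=n, u−1=t.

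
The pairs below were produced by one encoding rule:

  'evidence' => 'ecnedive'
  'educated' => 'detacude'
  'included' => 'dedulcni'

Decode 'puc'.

cup

The output letters match the input read backwards: evidence reversed is ecnedive. The word is simply reversed.
Decoding puc: then reverse → cup.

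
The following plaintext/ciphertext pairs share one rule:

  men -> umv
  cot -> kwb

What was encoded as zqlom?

Compare letters: m→u is +8, e→m is +8, n→v is +8 — a constant shift. Each letter is shifted forward by 8 in the alphabet (a Caesar shift of +8).
Reversing it on zqlom: z−8=r, q−8=i, l−8=d, o−8=g, m−8=e.

ridge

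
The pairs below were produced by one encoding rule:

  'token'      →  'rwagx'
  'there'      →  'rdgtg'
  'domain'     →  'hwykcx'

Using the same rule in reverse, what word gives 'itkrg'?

t(19)→r(17) and o(14)→w(22) fit y≡25x+10 (mod 26); the inverse of 25 mod 26 is 25. This is an affine cipher: with a=0,…,z=25, each position x becomes (25x+10) mod 26.
Decoding itkrg: i(8)→25·(8−10)≡2=c; t(19)→25·(19−10)≡17=r; k(10)→25·(10−10)≡0=a; r(17)→25·(17−10)≡19=t; g(6)→25·(6−10)≡4=e (all mod 26).

crate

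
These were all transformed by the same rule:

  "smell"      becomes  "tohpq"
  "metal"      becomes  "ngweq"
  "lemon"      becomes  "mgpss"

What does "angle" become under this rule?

Letter i (0-indexed) is shifted by i+1, so successive shifts are 1, 2, 3, ….
Applying it to angle: a+1=b, n+2=p, g+3=j, l+4=p, e+5=j.

bpjpj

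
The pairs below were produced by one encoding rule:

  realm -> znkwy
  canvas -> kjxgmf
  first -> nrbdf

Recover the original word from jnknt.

The shift increases by 1 at each position, starting from +8: 8, 9, 10, ….
Reversing it on jnknt: j−8=b, n−9=e, k−10=a, n−11=c, t−12=h.

beach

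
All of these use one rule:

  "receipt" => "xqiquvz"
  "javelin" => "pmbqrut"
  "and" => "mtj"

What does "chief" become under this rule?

inuql

Two shifts are in play — +12 for a/e/i/o/u, +6 for every other letter.
Applying it to chief: c(cons)+6=i, h(cons)+6=n, i(vowel)+12=u, e(vowel)+12=q, f(cons)+6=l.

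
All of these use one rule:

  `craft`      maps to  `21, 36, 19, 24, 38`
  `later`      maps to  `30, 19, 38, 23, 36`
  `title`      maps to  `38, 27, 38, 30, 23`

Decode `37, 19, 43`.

c is letter #3 and maps to 21: an offset of 18. The number is (letter's place in the alphabet, a=1) + 18.
Decoding 37, 19, 43: 37→(37−18)÷1=19=s, 19→(19−18)÷1=1=a, 43→(43−18)÷1=25=y.

say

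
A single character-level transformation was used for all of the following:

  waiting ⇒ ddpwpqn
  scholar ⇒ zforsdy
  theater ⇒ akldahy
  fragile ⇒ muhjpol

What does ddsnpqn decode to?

walking

It's a Vigenère-style cipher with numeric key [7,3]: position i shifts by key[i mod 2].
Decoding ddsnpqn: d−7=w, d−3=a, s−7=l, n−3=k, p−7=i, q−3=n, n−7=g.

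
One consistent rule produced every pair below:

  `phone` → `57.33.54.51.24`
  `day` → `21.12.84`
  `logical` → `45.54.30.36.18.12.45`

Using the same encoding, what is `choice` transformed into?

18.33.54.36.18.24

p(#16)→57 and h(#8)→33: differences scale by 3, so n = 3·pos + 9. Each letter becomes 3×(its alphabet position, a=1..z=26) + 9.
For choice: c=3→18, h=8→33, o=15→54, i=9→36, c=3→18, e=5→24.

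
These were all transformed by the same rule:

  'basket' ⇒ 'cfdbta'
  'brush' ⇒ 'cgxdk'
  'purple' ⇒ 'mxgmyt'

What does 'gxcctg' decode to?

This is an affine cipher: with a=0,…,z=25, each position x becomes (23x+5) mod 26.
Decoding gxcctg: g(6)→17·(6−5)≡17=r; x(23)→17·(23−5)≡20=u; c(2)→17·(2−5)≡1=b; c(2)→17·(2−5)≡1=b; t(19)→17·(19−5)≡4=e; g(6)→17·(6−5)≡17=r (all mod 26).

rubber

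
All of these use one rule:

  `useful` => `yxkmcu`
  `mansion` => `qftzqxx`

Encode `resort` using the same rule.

vjyvzc

In useful: u→y is +4, s→x is +5, e→k is +6, f→m is +7 — the shift increases by 1 each position. Each letter shifts forward by (position + 4), i.e. 4, 5, 6, … — the shift grows by one for each successive letter.
For resort: r+4=v, e+5=j, s+6=y, o+7=v, r+8=z, t+9=c.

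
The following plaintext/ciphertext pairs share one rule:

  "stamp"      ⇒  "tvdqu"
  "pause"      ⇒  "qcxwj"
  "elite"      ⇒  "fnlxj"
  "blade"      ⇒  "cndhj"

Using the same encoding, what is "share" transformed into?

In stamp: s→t is +1, t→v is +2, a→d is +3, m→q is +4 — the shift increases by 1 each position. Letter i (0-indexed) is shifted by i+1, so successive shifts are 1, 2, 3, ….
Applying it to share: s+1=t, h+2=j, a+3=d, r+4=v, e+5=j.

tjdvj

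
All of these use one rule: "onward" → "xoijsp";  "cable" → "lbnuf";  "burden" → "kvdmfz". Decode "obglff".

faucet

Shifts by position in onward: pos 0: o→x (+9), pos 1: n→o (+1), pos 2: w→i (+12), pos 3: a→j (+9), pos 4: r→s (+1), pos 5: d→p (+12) — repeating every 3. A repeating key of period 3 is used — shifts +9, +1, +12 over and over.
Reversing it on obglff: o−9=f, b−1=a, g−12=u, l−9=c, f−1=e, f−12=t.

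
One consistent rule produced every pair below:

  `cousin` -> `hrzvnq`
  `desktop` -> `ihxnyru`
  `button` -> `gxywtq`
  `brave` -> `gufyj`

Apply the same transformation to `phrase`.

ukwdxh

A repeating key of period 2 is used — shifts +5, +3 over and over.
On phrase: p+5=u, h+3=k, r+5=w, a+3=d, s+5=x, e+3=h.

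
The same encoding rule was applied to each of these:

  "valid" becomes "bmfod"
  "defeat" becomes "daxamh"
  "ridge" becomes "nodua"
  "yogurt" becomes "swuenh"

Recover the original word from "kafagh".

v(21)→b(1) and a(0)→m(12) fit y≡23x+12 (mod 26); the inverse of 23 mod 26 is 17. Each letter's alphabet position (a=0..z=25) is mapped through 23·x+12 mod 26 — an affine cipher.
Decoding kafagh: k(10)→17·(10−12)≡18=s; a(0)→17·(0−12)≡4=e; f(5)→17·(5−12)≡11=l; a(0)→17·(0−12)≡4=e; g(6)→17·(6−12)≡2=c; h(7)→17·(7−12)≡19=t (all mod 26).

select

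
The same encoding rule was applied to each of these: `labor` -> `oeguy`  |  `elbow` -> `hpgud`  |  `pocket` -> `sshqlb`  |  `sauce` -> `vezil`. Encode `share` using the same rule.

vlfxl

Letter i (0-indexed) is shifted by i+3, so successive shifts are 3, 4, 5, ….
For share: s+3=v, h+4=l, a+5=f, r+6=x, e+7=l.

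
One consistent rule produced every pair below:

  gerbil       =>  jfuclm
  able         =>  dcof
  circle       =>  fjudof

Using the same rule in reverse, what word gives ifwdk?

The shifts repeat in a cycle of length 2: positions 0,1,… shift by +3, +1, then the pattern repeats.
Undoing it on ifwdk: i−3=f, f−1=e, w−3=t, d−1=c, k−3=h.

fetch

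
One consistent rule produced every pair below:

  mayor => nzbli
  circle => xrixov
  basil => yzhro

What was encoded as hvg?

This is the alphabet-reversal cipher (Atbash): a becomes z, b becomes y, etc.
Undoing it on hvg: h↔s, v↔e, g↔t.

set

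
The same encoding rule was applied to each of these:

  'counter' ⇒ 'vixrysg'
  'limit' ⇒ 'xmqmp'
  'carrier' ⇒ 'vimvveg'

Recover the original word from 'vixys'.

The output letters match the input read backwards, each shifted +4: counter reversed is retnuoc. Two steps: reverse the string, then apply a Caesar shift of +4.
Decoding vixys: shift back: v−4=r, i−4=e, x−4=t, y−4=u, s−4=o → retuo; then reverse → outer.

outer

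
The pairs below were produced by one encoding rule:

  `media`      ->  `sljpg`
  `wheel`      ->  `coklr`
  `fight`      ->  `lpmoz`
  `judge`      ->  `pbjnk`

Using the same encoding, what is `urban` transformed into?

ayhht

Shifts by position in media: pos 0: m→s (+6), pos 1: e→l (+7), pos 2: d→j (+6), pos 3: i→p (+7) — repeating every 2. It's a Vigenère-style cipher with numeric key [6,7]: position i shifts by key[i mod 2].
For urban: u+6=a, r+7=y, b+6=h, a+7=h, n+6=t.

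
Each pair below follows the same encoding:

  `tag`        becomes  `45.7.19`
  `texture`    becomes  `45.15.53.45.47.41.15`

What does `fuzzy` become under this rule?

17.47.57.57.55

The formula is n = 2×(alphabet index, a=1) + 5.
On fuzzy: f=6→17, u=21→47, z=26→57, z=26→57, y=25→55.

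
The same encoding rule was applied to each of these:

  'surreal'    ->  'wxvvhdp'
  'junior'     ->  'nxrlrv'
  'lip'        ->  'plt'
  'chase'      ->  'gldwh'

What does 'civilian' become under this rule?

The shift depends on letter class: consonant s→w is +4, but vowel u→x is +3. Vowels shift forward by 3 and consonants shift forward by 4.
For civilian: c(cons)+4=g, i(vowel)+3=l, v(cons)+4=z, i(vowel)+3=l, l(cons)+4=p, i(vowel)+3=l, a(vowel)+3=d, n(cons)+4=r.

glzlpldr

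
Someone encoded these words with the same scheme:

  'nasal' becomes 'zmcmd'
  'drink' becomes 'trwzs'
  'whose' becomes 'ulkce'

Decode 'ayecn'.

n(13)→z(25) and a(0)→m(12) fit y≡11x+12 (mod 26); the inverse of 11 mod 26 is 19. Each letter's alphabet position (a=0..z=25) is mapped through 11·x+12 mod 26 — an affine cipher.
Undoing it on ayecn: a(0)→19·(0−12)≡6=g; y(24)→19·(24−12)≡20=u; e(4)→19·(4−12)≡4=e; c(2)→19·(2−12)≡18=s; n(13)→19·(13−12)≡19=t (all mod 26).

guest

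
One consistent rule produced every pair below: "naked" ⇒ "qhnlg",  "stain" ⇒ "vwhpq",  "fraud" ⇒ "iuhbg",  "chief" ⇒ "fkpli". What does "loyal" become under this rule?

ovbho

The shift depends on letter class: consonant n→q is +3, but vowel a→h is +7. Two shifts are in play — +7 for a/e/i/o/u, +3 for every other letter.
For loyal: l(cons)+3=o, o(vowel)+7=v, y(cons)+3=b, a(vowel)+7=h, l(cons)+3=o.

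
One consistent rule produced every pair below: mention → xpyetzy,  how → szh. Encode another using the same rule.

Compare letters: m→x is +11, e→p is +11, n→y is +11 — a constant shift. Every letter moves 11 places later in the alphabet, wrapping around z→a.
On another: a+11=l, n+11=y, o+11=z, t+11=e, h+11=s, e+11=p, r+11=c.

lyzespc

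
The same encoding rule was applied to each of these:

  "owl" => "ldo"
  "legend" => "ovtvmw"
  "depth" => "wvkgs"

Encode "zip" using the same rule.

Each pair mirrors across the alphabet (o↔l, w↔d, l↔o): positions sum to 25. Letters are reflected about the middle of the alphabet (position → 25−position): Atbash.
Applying it to zip: z↔a, i↔r, p↔k.

ark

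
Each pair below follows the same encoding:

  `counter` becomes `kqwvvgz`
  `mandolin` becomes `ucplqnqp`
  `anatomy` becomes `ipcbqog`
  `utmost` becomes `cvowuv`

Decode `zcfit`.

radar

It's a Vigenère-style cipher with numeric key [8,2,2]: position i shifts by key[i mod 3].
Undoing it on zcfit: z−8=r, c−2=a, f−2=d, i−8=a, t−2=r.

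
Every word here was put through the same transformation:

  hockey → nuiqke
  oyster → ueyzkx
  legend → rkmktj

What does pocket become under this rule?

vuiqkz

Compare letters: h→n is +6, o→u is +6, c→i is +6 — a constant shift. It's a constant shift of +6 (ROT6).
For pocket: p+6=v, o+6=u, c+6=i, k+6=q, e+6=k, t+6=z.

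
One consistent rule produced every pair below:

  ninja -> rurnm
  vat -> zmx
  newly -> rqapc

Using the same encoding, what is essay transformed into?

qwwmc

The rule splits by letter class: vowels +12, consonants +4.
Applying it to essay: e(vowel)+12=q, s(cons)+4=w, s(cons)+4=w, a(vowel)+12=m, y(cons)+4=c.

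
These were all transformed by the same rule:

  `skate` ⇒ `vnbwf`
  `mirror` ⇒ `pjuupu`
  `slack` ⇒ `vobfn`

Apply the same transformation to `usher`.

vvkfu

The shift depends on letter class: consonant s→v is +3, but vowel a→b is +1. The rule splits by letter class: vowels +1, consonants +3.
Applying it to usher: u(vowel)+1=v, s(cons)+3=v, h(cons)+3=k, e(vowel)+1=f, r(cons)+3=u.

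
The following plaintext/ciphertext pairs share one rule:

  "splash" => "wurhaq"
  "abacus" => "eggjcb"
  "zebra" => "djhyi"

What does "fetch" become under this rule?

jjzjp

The shift increases by 1 at each position, starting from +4: 4, 5, 6, ….
Applying it to fetch: f+4=j, e+5=j, t+6=z, c+7=j, h+8=p.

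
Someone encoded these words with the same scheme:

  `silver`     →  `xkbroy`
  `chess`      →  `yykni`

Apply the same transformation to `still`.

rrozy

The output letters match the input read backwards, each shifted +6: silver reversed is revlis. Read the word backwards and shift each letter +6.
Applying it to still: reverse → llits; then shift: l+6=r, l+6=r, i+6=o, t+6=z, s+6=y.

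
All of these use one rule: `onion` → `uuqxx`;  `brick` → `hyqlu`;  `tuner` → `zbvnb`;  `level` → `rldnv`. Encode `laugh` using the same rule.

In onion: o→u is +6, n→u is +7, i→q is +8, o→x is +9 — the shift increases by 1 each position. Letter i (0-indexed) is shifted by i+6, so successive shifts are 6, 7, 8, ….
For laugh: l+6=r, a+7=h, u+8=c, g+9=p, h+10=r.

rhcpr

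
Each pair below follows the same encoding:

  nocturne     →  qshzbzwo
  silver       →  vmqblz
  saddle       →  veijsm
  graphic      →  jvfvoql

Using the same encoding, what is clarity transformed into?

The shift increases by 1 at each position, starting from +3: 3, 4, 5, ….
Applying it to clarity: c+3=f, l+4=p, a+5=f, r+6=x, i+7=p, t+8=b, y+9=h.

fpfxpbh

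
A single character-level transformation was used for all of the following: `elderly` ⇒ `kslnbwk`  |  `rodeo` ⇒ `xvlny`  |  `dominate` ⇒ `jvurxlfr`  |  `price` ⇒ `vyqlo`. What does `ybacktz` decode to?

sustain

In elderly: e→k is +6, l→s is +7, d→l is +8, e→n is +9 — the shift increases by 1 each position. Letter i (0-indexed) is shifted by i+6, so successive shifts are 6, 7, 8, ….
Decoding ybacktz: y−6=s, b−7=u, a−8=s, c−9=t, k−10=a, t−11=i, z−12=n.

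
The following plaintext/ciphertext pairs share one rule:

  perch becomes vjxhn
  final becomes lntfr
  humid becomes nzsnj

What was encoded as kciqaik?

exclude

It's a Vigenère-style cipher with numeric key [6,5]: position i shifts by key[i mod 2].
Decoding kciqaik: k−6=e, c−5=x, i−6=c, q−5=l, a−6=u, i−5=d, k−6=e.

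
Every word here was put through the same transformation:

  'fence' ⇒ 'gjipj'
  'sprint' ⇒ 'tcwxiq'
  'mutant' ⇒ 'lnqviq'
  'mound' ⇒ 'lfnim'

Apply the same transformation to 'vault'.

kvnoq

This is an affine cipher: with a=0,…,z=25, each position x becomes (23x+21) mod 26.
For vault: v(21)→23·21+21≡10=k; a(0)→23·0+21≡21=v; u(20)→23·20+21≡13=n; l(11)→23·11+21≡14=o; t(19)→23·19+21≡16=q (all mod 26).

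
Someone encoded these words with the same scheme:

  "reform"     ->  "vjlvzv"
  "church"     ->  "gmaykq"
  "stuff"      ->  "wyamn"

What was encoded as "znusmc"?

violet

In reform: r→v is +4, e→j is +5, f→l is +6, o→v is +7 — the shift increases by 1 each position. The shift increases by 1 at each position, starting from +4: 4, 5, 6, ….
Undoing it on znusmc: z−4=v, n−5=i, u−6=o, s−7=l, m−8=e, c−9=t.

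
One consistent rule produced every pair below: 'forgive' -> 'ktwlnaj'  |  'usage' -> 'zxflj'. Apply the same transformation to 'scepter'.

This is a Caesar cipher with shift 5.
For scepter: s+5=x, c+5=h, e+5=j, p+5=u, t+5=y, e+5=j, r+5=w.

xhjuyjw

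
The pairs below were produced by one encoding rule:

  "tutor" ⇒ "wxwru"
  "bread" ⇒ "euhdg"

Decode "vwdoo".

stall

Compare letters: t→w is +3, u→x is +3, t→w is +3 — a constant shift. Every letter moves 3 places later in the alphabet, wrapping around z→a.
Undoing it on vwdoo: v−3=s, w−3=t, d−3=a, o−3=l, o−3=l.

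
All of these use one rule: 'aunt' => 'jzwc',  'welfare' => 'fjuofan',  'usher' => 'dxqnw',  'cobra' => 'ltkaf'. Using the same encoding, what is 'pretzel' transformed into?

ywncenu

Shifts by position in aunt: pos 0: a→j (+9), pos 1: u→z (+5), pos 2: n→w (+9), pos 3: t→c (+9) — repeating every 3. It's a Vigenère-style cipher with numeric key [9,5,9]: position i shifts by key[i mod 3].
On pretzel: p+9=y, r+5=w, e+9=n, t+9=c, z+5=e, e+9=n, l+9=u.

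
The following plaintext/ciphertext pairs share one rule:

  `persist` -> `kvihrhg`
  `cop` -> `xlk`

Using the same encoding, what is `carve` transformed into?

Each pair mirrors across the alphabet (p↔k, e↔v, r↔i): positions sum to 25. Letters are reflected about the middle of the alphabet (position → 25−position): Atbash.
Applying it to carve: c↔x, a↔z, r↔i, v↔e, e↔v.

xziev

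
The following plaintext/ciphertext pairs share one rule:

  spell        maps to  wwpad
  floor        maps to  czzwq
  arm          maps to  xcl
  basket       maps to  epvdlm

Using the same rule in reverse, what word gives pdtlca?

Read the word backwards and shift each letter +11.
Reversing it on pdtlca: shift back: p−11=e, d−11=s, t−11=i, l−11=a, c−11=r, a−11=p → esiarp; then reverse → praise.

praise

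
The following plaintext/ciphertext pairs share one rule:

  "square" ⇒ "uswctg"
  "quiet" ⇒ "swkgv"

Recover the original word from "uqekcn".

Compare letters: s→u is +2, q→s is +2, u→w is +2 — a constant shift. It's a constant shift of +2 (ROT2).
Decoding uqekcn: u−2=s, q−2=o, e−2=c, k−2=i, c−2=a, n−2=l.

social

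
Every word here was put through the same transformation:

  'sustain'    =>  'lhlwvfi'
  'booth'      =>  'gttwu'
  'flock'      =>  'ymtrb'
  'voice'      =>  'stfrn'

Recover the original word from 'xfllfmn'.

missile

s(18)→l(11) and u(20)→h(7) fit y≡11x+21 (mod 26); the inverse of 11 mod 26 is 19. Each letter's alphabet position (a=0..z=25) is mapped through 11·x+21 mod 26 — an affine cipher.
Undoing it on xfllfmn: x(23)→19·(23−21)≡12=m; f(5)→19·(5−21)≡8=i; l(11)→19·(11−21)≡18=s; l(11)→19·(11−21)≡18=s; f(5)→19·(5−21)≡8=i; m(12)→19·(12−21)≡11=l; n(13)→19·(13−21)≡4=e (all mod 26).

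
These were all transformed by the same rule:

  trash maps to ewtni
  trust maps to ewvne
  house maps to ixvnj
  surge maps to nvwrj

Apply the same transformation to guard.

This is an affine cipher: with a=0,…,z=25, each position x becomes (17x+19) mod 26.
On guard: g(6)→17·6+19≡17=r; u(20)→17·20+19≡21=v; a(0)→17·0+19≡19=t; r(17)→17·17+19≡22=w; d(3)→17·3+19≡18=s (all mod 26).

rvtws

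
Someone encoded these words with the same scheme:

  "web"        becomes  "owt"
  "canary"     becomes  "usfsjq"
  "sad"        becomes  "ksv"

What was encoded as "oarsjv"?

It's a constant shift of +18 (ROT18).
Reversing it on oarsjv: o−18=w, a−18=i, r−18=z, s−18=a, j−18=r, v−18=d.

wizard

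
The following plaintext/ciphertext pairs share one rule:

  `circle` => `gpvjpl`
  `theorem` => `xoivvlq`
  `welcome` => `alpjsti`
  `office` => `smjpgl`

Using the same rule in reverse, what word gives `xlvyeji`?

terrace

Shifts by position in circle: pos 0: c→g (+4), pos 1: i→p (+7), pos 2: r→v (+4), pos 3: c→j (+7) — repeating every 2. A repeating key of period 2 is used — shifts +4, +7 over and over.
Undoing it on xlvyeji: x−4=t, l−7=e, v−4=r, y−7=r, e−4=a, j−7=c, i−4=e.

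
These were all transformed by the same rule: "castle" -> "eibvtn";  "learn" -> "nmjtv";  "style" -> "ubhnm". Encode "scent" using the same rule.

Shifts by position in castle: pos 0: c→e (+2), pos 1: a→i (+8), pos 2: s→b (+9), pos 3: t→v (+2), pos 4: l→t (+8), pos 5: e→n (+9) — repeating every 3. The shifts repeat in a cycle of length 3: positions 0,1,… shift by +2, +8, +9, then the pattern repeats.
For scent: s+2=u, c+8=k, e+9=n, n+2=p, t+8=b.

uknpb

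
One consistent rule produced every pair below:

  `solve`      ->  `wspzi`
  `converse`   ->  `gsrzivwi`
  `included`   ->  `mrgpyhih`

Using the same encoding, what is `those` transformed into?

xlswi

Compare letters: s→w is +4, o→s is +4, l→p is +4 — a constant shift. Every letter moves 4 places later in the alphabet, wrapping around z→a.
On those: t+4=x, h+4=l, o+4=s, s+4=w, e+4=i.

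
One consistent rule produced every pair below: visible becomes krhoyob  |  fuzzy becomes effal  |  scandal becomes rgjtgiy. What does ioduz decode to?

The output letters match the input read backwards, each shifted +6: visible reversed is elbisiv. Read the word backwards and shift each letter +6.
Undoing it on ioduz: shift back: i−6=c, o−6=i, d−6=x, u−6=o, z−6=t → cixot; then reverse → toxic.

toxic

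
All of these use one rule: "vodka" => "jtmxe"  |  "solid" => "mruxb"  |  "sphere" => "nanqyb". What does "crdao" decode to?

fruit

The output letters match the input read backwards, each shifted +9: vodka reversed is akdov. The word is reversed, then every letter is shifted forward by 9.
Decoding crdao: shift back: c−9=t, r−9=i, d−9=u, a−9=r, o−9=f → tiurf; then reverse → fruit.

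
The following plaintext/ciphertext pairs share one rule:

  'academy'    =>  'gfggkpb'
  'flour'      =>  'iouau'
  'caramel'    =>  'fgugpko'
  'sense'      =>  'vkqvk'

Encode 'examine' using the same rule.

kagpoqk

The shift depends on letter class: consonant c→f is +3, but vowel a→g is +6. Vowels shift forward by 6 and consonants shift forward by 3.
Applying it to examine: e(vowel)+6=k, x(cons)+3=a, a(vowel)+6=g, m(cons)+3=p, i(vowel)+6=o, n(cons)+3=q, e(vowel)+6=k.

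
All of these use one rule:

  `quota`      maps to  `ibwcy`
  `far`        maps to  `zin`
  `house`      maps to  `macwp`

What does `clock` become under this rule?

skwtk

Two steps: reverse the string, then apply a Caesar shift of +8.
For clock: reverse → kcolc; then shift: k+8=s, c+8=k, o+8=w, l+8=t, c+8=k.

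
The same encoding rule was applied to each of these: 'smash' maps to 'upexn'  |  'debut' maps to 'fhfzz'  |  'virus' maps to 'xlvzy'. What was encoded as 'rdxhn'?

In smash: s→u is +2, m→p is +3, a→e is +4, s→x is +5 — the shift increases by 1 each position. Letter i (0-indexed) is shifted by i+2, so successive shifts are 2, 3, 4, ….
Reversing it on rdxhn: r−2=p, d−3=a, x−4=t, h−5=c, n−6=h.

patch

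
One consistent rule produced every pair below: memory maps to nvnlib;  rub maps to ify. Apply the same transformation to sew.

hvd

Each pair mirrors across the alphabet (m↔n, e↔v, m↔n): positions sum to 25. Each letter is replaced by its mirror in the alphabet: a↔z, b↔y, c↔x, and so on (the Atbash cipher).
Applying it to sew: s↔h, e↔v, w↔d.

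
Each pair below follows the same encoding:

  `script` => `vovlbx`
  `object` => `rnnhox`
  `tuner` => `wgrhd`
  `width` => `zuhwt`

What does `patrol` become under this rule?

Shifts by position in script: pos 0: s→v (+3), pos 1: c→o (+12), pos 2: r→v (+4), pos 3: i→l (+3), pos 4: p→b (+12), pos 5: t→x (+4) — repeating every 3. The shifts repeat in a cycle of length 3: positions 0,1,… shift by +3, +12, +4, then the pattern repeats.
Applying it to patrol: p+3=s, a+12=m, t+4=x, r+3=u, o+12=a, l+4=p.

smxuap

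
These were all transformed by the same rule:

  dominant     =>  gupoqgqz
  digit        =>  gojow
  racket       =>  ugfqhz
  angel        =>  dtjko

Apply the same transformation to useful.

It's a Vigenère-style cipher with numeric key [3,6]: position i shifts by key[i mod 2].
For useful: u+3=x, s+6=y, e+3=h, f+6=l, u+3=x, l+6=r.

xyhlxr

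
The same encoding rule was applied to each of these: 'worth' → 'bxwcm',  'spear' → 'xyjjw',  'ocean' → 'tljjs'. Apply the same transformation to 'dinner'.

irswja

Shifts by position in worth: pos 0: w→b (+5), pos 1: o→x (+9), pos 2: r→w (+5), pos 3: t→c (+9) — repeating every 2. A repeating key of period 2 is used — shifts +5, +9 over and over.
On dinner: d+5=i, i+9=r, n+5=s, n+9=w, e+5=j, r+9=a.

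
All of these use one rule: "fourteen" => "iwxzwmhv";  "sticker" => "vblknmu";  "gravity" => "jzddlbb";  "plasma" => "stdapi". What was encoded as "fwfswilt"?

Shifts by position in fourteen: pos 0: f→i (+3), pos 1: o→w (+8), pos 2: u→x (+3), pos 3: r→z (+8) — repeating every 2. It's a Vigenère-style cipher with numeric key [3,8]: position i shifts by key[i mod 2].
Undoing it on fwfswilt: f−3=c, w−8=o, f−3=c, s−8=k, w−3=t, i−8=a, l−3=i, t−8=l.

cocktail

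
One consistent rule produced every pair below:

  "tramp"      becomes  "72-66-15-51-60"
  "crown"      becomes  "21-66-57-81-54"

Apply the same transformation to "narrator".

The formula is n = 3×(alphabet index, a=1) + 12.
Applying it to narrator: n=14→54, a=1→15, r=18→66, r=18→66, a=1→15, t=20→72, o=15→57, r=18→66.

54-15-66-66-15-72-57-66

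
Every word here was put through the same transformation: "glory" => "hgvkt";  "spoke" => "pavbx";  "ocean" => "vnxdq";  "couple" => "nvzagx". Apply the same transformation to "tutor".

uzuvk

g(6)→h(7) and l(11)→g(6) fit y≡5x+3 (mod 26); the inverse of 5 mod 26 is 21. Each letter's alphabet position (a=0..z=25) is mapped through 5·x+3 mod 26 — an affine cipher.
Applying it to tutor: t(19)→5·19+3≡20=u; u(20)→5·20+3≡25=z; t(19)→5·19+3≡20=u; o(14)→5·14+3≡21=v; r(17)→5·17+3≡10=k (all mod 26).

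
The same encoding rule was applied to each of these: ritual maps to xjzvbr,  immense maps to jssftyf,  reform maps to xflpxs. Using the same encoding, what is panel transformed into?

vbtfr

The shift depends on letter class: consonant r→x is +6, but vowel i→j is +1. The rule splits by letter class: vowels +1, consonants +6.
On panel: p(cons)+6=v, a(vowel)+1=b, n(cons)+6=t, e(vowel)+1=f, l(cons)+6=r.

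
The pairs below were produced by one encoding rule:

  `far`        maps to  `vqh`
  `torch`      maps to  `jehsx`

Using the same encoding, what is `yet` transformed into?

ouj

Compare letters: f→v is +16, a→q is +16, r→h is +16 — a constant shift. Each letter is shifted forward by 16 in the alphabet (a Caesar shift of +16).
On yet: y+16=o, e+16=u, t+16=j.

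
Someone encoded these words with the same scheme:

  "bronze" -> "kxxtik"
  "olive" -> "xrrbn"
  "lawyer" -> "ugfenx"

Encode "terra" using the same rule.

ckaxj

Shifts by position in bronze: pos 0: b→k (+9), pos 1: r→x (+6), pos 2: o→x (+9), pos 3: n→t (+6) — repeating every 2. It's a Vigenère-style cipher with numeric key [9,6]: position i shifts by key[i mod 2].
Applying it to terra: t+9=c, e+6=k, r+9=a, r+6=x, a+9=j.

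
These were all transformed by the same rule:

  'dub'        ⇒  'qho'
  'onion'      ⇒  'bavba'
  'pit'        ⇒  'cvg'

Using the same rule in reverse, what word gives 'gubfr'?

those

Compare letters: d→q is +13, u→h is +13, b→o is +13 — a constant shift. Each letter is shifted forward by 13 in the alphabet (a Caesar shift of +13).
Undoing it on gubfr: g−13=t, u−13=h, b−13=o, f−13=s, r−13=e.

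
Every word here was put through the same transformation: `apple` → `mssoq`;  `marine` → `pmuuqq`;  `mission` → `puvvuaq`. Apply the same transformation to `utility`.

The shift depends on letter class: consonant p→s is +3, but vowel a→m is +12. Two shifts are in play — +12 for a/e/i/o/u, +3 for every other letter.
On utility: u(vowel)+12=g, t(cons)+3=w, i(vowel)+12=u, l(cons)+3=o, i(vowel)+12=u, t(cons)+3=w, y(cons)+3=b.

gwuouwb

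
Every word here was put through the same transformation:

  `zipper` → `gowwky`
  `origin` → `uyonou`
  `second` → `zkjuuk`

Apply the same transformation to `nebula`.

Vowels shift forward by 6 and consonants shift forward by 7.
Applying it to nebula: n(cons)+7=u, e(vowel)+6=k, b(cons)+7=i, u(vowel)+6=a, l(cons)+7=s, a(vowel)+6=g.

ukiasg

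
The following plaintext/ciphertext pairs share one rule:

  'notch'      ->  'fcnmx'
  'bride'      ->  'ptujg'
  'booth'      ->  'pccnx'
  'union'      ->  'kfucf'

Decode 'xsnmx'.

hatch

n(13)→f(5) and o(14)→c(2) fit y≡23x+18 (mod 26); the inverse of 23 mod 26 is 17. This is an affine cipher: with a=0,…,z=25, each position x becomes (23x+18) mod 26.
Undoing it on xsnmx: x(23)→17·(23−18)≡7=h; s(18)→17·(18−18)≡0=a; n(13)→17·(13−18)≡19=t; m(12)→17·(12−18)≡2=c; x(23)→17·(23−18)≡7=h (all mod 26).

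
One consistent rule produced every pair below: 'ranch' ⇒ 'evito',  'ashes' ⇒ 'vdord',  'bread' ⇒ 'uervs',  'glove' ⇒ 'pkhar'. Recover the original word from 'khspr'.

lodge

r(17)→e(4) and a(0)→v(21) fit y≡25x+21 (mod 26); the inverse of 25 mod 26 is 25. Each letter's alphabet position (a=0..z=25) is mapped through 25·x+21 mod 26 — an affine cipher.
Decoding khspr: k(10)→25·(10−21)≡11=l; h(7)→25·(7−21)≡14=o; s(18)→25·(18−21)≡3=d; p(15)→25·(15−21)≡6=g; r(17)→25·(17−21)≡4=e (all mod 26).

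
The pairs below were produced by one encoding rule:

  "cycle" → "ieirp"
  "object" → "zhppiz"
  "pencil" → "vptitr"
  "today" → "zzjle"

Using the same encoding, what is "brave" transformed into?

The shift depends on letter class: consonant c→i is +6, but vowel e→p is +11. The rule splits by letter class: vowels +11, consonants +6.
Applying it to brave: b(cons)+6=h, r(cons)+6=x, a(vowel)+11=l, v(cons)+6=b, e(vowel)+11=p.

hxlbp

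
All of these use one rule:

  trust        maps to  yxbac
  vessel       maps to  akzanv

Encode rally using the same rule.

wgsth

In trust: t→y is +5, r→x is +6, u→b is +7, s→a is +8 — the shift increases by 1 each position. Each letter shifts forward by (position + 5), i.e. 5, 6, 7, … — the shift grows by one for each successive letter.
On rally: r+5=w, a+6=g, l+7=s, l+8=t, y+9=h.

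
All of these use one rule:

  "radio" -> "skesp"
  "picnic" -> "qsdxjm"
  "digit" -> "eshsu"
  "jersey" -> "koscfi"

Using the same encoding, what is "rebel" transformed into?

socom

Shifts by position in radio: pos 0: r→s (+1), pos 1: a→k (+10), pos 2: d→e (+1), pos 3: i→s (+10) — repeating every 2. The shifts repeat in a cycle of length 2: positions 0,1,… shift by +1, +10, then the pattern repeats.
Applying it to rebel: r+1=s, e+10=o, b+1=c, e+10=o, l+1=m.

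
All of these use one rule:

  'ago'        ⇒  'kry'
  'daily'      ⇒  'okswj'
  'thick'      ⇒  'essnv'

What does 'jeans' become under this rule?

uokyd

The shift depends on letter class: consonant g→r is +11, but vowel a→k is +10. Vowels shift forward by 10 and consonants shift forward by 11.
For jeans: j(cons)+11=u, e(vowel)+10=o, a(vowel)+10=k, n(cons)+11=y, s(cons)+11=d.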